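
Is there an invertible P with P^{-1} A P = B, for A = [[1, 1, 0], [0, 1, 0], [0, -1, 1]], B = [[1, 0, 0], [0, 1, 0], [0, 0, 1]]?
No.

Both have characteristic polynomial (x - 1)^3, but the minimal polynomial of A is (x - 1)^2 while the minimal polynomial of B is x - 1. The minimal polynomial is a similarity invariant, so A and B are not similar.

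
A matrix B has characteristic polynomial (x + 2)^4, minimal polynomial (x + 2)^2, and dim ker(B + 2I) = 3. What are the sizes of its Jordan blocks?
Jordan blocks: (-2, 2), (-2, 1), (-2, 1)

λ = -2: algebraic multiplicity 4 (exponent in χ_B), largest block size 2 (exponent in m_B), 3 blocks (geometric multiplicity). These force block sizes [2, 1, 1].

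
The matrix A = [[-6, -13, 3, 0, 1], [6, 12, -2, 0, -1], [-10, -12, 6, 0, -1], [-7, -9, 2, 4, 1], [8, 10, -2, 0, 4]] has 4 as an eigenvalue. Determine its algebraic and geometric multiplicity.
algebraic multiplicity 5, geometric multiplicity 2

The characteristic polynomial is (x - 4)^5, so the factor x - 4 appears with exponent 5: the algebraic multiplicity is 5.

rank(A - 4I) = 3, so the eigenspace has dimension 5 - 3 = 2: the geometric multiplicity is 2.

Since 2 < 5, A is not diagonalizable.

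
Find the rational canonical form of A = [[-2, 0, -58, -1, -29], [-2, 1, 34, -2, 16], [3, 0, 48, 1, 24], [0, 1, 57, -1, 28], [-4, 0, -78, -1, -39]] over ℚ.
The invariant factors of A (the non-unit diagonal entries of the Smith normal form of xI - A over ℚ[x]) are (x - 5)(x - 2)(x^3 + 2x + 2), each dividing the next. The characteristic polynomial is their product, (x - 5)(x - 2)(x^3 + 2x + 2).

The rational canonical form is the block-diagonal matrix of companion matrices C(f_i):
R = [[0, 0, 0, 0, -20], [1, 0, 0, 0, -6], [0, 1, 0, 0, 12], [0, 0, 1, 0, -12], [0, 0, 0, 1, 7]].

Note the characteristic polynomial does not split into linear factors over ℚ, so A has no Jordan form over ℚ; the rational canonical form exists over any field.

R = [[0, 0, 0, 0, -20], [1, 0, 0, 0, -6], [0, 1, 0, 0, 12], [0, 0, 1, 0, -12], [0, 0, 0, 1, 7]]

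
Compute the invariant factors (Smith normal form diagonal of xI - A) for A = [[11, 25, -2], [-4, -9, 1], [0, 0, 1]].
(x - 1)^3

The Jordan structure of A has elementary divisors (x - 1)^3. Arranging the block sizes at each eigenvalue in decreasing order and taking row products gives the invariant factors.

Invariant factors (smallest first, each dividing the next): (x - 1)^3.

Check: the last factor (x - 1)^3 is the minimal polynomial, and the product (x - 1)^3 is the characteristic polynomial.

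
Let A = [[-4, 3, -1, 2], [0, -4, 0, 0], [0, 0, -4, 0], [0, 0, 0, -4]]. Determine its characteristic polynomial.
χ_A(x) = (x + 4)^4

xI - A = [[x + 4, -3, 1, -2], [0, x + 4, 0, 0], [0, 0, x + 4, 0], [0, 0, 0, x + 4]].

Expanding det(xI - A) along the first row:
det(xI - A) = + (x + 4)·det([[x + 4, 0, 0], [0, x + 4, 0], [0, 0, x + 4]]) - (-3)·det([[0, 0, 0], [0, x + 4, 0], [0, 0, x + 4]]) + (1)·det([[0, x + 4, 0], [0, 0, 0], [0, 0, x + 4]]) - (-2)·det([[0, x + 4, 0], [0, 0, x + 4], [0, 0, 0]]).

Evaluating gives χ_A(x) = x^4 + 16x^3 + 96x^2 + 256x + 256 = (x + 4)^4.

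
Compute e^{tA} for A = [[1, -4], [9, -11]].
A has Jordan form J = [[-5, 1], [0, -5]] with A = PJP^{-1}, so e^{tA} = P e^{tJ} P^{-1}.

For a Jordan block J_k(λ), e^{tJ_k(λ)} = e^{λt} · (I + tN + t^2 N^2/2! + ... + t^{k-1} N^{k-1}/(k-1)!) where N is the nilpotent superdiagonal part.

Assembling the blocks and conjugating back gives the entries of e^{tA} as shown above.

e^{tA} = [[(6*t + 1)*e^{-5*t}, -4*t*e^{-5*t}], [9*t*e^{-5*t}, (1 - 6*t)*e^{-5*t}]]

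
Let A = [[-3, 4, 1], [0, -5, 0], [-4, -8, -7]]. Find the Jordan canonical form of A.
The characteristic polynomial is det(xI - A) = (x + 5)^3, so the eigenvalues are -5 (algebraic multiplicity 3).

For λ = -5: rank(A + 5I) = 1, rank((A + 5I)^2) = 0. The eigenspace has dimension 3 - 1 = 2, so there are 2 Jordan blocks; the rank sequence gives block sizes [2, 1].

Assembling the blocks gives the Jordan form J above.

J = [[-5, 1, 0], [0, -5, 0], [0, 0, -5]]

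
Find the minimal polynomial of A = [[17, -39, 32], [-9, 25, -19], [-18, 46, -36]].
The characteristic polynomial factors as (x - 2)^3. The minimal polynomial is ∏(x - λ)^{k_λ} where k_λ is the size of the largest Jordan block at λ.

For λ = 2: rank(A - 2I) = 2, and the largest Jordan block has size 3 (the smallest k with rank((A - 2I)^k) = rank((A - 2I)^(k+1))).

So m_A(x) = (x - 2)^3.

m_A(x) = (x - 2)^3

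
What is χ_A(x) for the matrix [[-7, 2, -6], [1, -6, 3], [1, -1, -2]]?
χ_A(x) = (x + 5)^3

xI - A = [[x + 7, -2, 6], [-1, x + 6, -3], [-1, 1, x + 2]].

Expanding det(xI - A) along the first row:
det(xI - A) = + (x + 7)·det([[x + 6, -3], [1, x + 2]]) - (-2)·det([[-1, -3], [-1, x + 2]]) + (6)·det([[-1, x + 6], [-1, 1]]).

Evaluating gives χ_A(x) = x^3 + 15x^2 + 75x + 125 = (x + 5)^3.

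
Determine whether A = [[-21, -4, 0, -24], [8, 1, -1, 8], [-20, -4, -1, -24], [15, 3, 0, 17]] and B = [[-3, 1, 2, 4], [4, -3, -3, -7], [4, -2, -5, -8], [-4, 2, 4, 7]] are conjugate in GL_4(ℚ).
Two matrices over a field are similar if and only if they have the same invariant factors.

Both A and B have characteristic polynomial (x + 1)^4 and minimal polynomial (x + 1)^3. Computing further, both have invariant factors x + 1, (x + 1)^3. Hence A and B are similar.

Yes.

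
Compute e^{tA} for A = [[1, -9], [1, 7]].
e^{tA} = [[(1 - 3*t)*e^{4*t}, -9*t*e^{4*t}], [t*e^{4*t}, (3*t + 1)*e^{4*t}]]

A has Jordan form J = [[4, 1], [0, 4]] with A = PJP^{-1}, so e^{tA} = P e^{tJ} P^{-1}.

For a Jordan block J_k(λ), e^{tJ_k(λ)} = e^{λt} · (I + tN + t^2 N^2/2! + ... + t^{k-1} N^{k-1}/(k-1)!) where N is the nilpotent superdiagonal part.

Assembling the blocks and conjugating back gives the entries of e^{tA} as shown above.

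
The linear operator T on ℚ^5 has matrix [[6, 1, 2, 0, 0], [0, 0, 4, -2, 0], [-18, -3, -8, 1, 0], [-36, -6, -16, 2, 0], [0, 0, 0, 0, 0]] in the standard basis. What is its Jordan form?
The characteristic polynomial is det(xI - A) = x^5, so the eigenvalues are 0 (algebraic multiplicity 5).

For λ = 0: rank(A) = 2, rank(A^2) = 0. The eigenspace has dimension 5 - 2 = 3, so there are 3 Jordan blocks; the rank sequence gives block sizes [2, 2, 1].

Assembling the blocks gives the Jordan form J above.

J = [[0, 1, 0, 0, 0], [0, 0, 0, 0, 0], [0, 0, 0, 1, 0], [0, 0, 0, 0, 0], [0, 0, 0, 0, 0]]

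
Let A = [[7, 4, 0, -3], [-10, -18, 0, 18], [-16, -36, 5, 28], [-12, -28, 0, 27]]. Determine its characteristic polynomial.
xI - A = [[x - 7, -4, 0, 3], [10, x + 18, 0, -18], [16, 36, x - 5, -28], [12, 28, 0, x - 27]].

Expanding det(xI - A) along the first row:
det(xI - A) = + (x - 7)·det([[x + 18, 0, -18], [36, x - 5, -28], [28, 0, x - 27]]) - (-4)·det([[10, 0, -18], [16, x - 5, -28], [12, 0, x - 27]]) + (0)·det([[10, x + 18, -18], [16, 36, -28], [12, 28, x - 27]]) - (3)·det([[10, x + 18, 0], [16, 36, x - 5], [12, 28, 0]]).

Evaluating gives χ_A(x) = x^4 - 21x^3 + 165x^2 - 575x + 750 = (x - 6)(x - 5)^3.

χ_A(x) = (x - 6)(x - 5)^3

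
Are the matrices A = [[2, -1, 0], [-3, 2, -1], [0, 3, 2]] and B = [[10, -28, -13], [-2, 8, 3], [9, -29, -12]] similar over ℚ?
Yes.

Two matrices over a field are similar if and only if they have the same invariant factors.

Both A and B have characteristic polynomial (x - 2)^3 and minimal polynomial (x - 2)^3. Computing further, both have invariant factors (x - 2)^3. Hence A and B are similar.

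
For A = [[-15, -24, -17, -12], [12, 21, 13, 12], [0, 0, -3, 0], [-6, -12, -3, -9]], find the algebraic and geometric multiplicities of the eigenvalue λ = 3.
algebraic multiplicity 1, geometric multiplicity 1

The characteristic polynomial is (x - 3)(x + 3)^3, so the factor x - 3 appears with exponent 1: the algebraic multiplicity is 1.

rank(A - 3I) = 3, so the eigenspace has dimension 4 - 3 = 1: the geometric multiplicity is 1.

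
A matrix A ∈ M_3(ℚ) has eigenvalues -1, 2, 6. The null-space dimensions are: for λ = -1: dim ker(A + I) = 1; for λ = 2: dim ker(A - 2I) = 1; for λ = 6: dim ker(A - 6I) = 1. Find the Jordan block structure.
Jordan blocks: (-1, 1), (2, 1), (6, 1)

λ = -1: successive nullity increments [1] count blocks of size ≥ k; block sizes are [1].
λ = 2: successive nullity increments [1] count blocks of size ≥ k; block sizes are [1].
λ = 6: successive nullity increments [1] count blocks of size ≥ k; block sizes are [1].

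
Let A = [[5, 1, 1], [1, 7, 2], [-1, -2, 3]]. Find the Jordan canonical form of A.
J = [[5, 1, 0], [0, 5, 1], [0, 0, 5]]

The characteristic polynomial is det(xI - A) = (x - 5)^3, so the eigenvalues are 5 (algebraic multiplicity 3).

For λ = 5: rank(A - 5I) = 2, rank((A - 5I)^2) = 1, rank((A - 5I)^3) = 0. The eigenspace has dimension 3 - 2 = 1, so there is 1 Jordan block; the rank sequence gives block sizes [3].

Assembling the blocks gives the Jordan form J above.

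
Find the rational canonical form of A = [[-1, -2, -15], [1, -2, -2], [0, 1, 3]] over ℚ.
R = [[0, 0, -5], [1, 0, 3], [0, 1, 0]]

The invariant factors of A (the non-unit diagonal entries of the Smith normal form of xI - A over ℚ[x]) are x^3 - 3x + 5, each dividing the next. The characteristic polynomial is their product, x^3 - 3x + 5.

The rational canonical form is the block-diagonal matrix of companion matrices C(f_i):
R = [[0, 0, -5], [1, 0, 3], [0, 1, 0]].

Note the characteristic polynomial does not split into linear factors over ℚ, so A has no Jordan form over ℚ; the rational canonical form exists over any field.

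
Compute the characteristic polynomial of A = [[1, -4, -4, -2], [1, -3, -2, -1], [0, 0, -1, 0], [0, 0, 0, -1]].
χ_A(x) = (x + 1)^4

xI - A = [[x - 1, 4, 4, 2], [-1, x + 3, 2, 1], [0, 0, x + 1, 0], [0, 0, 0, x + 1]].

Expanding det(xI - A) along the first row:
det(xI - A) = + (x - 1)·det([[x + 3, 2, 1], [0, x + 1, 0], [0, 0, x + 1]]) - (4)·det([[-1, 2, 1], [0, x + 1, 0], [0, 0, x + 1]]) + (4)·det([[-1, x + 3, 1], [0, 0, 0], [0, 0, x + 1]]) - (2)·det([[-1, x + 3, 2], [0, 0, x + 1], [0, 0, 0]]).

Evaluating gives χ_A(x) = x^4 + 4x^3 + 6x^2 + 4x + 1 = (x + 1)^4.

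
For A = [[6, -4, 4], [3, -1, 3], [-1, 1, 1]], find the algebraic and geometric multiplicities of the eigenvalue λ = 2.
The characteristic polynomial is (x - 2)^3, so the factor x - 2 appears with exponent 3: the algebraic multiplicity is 3.

rank(A - 2I) = 1, so the eigenspace has dimension 3 - 1 = 2: the geometric multiplicity is 2.

Since 2 < 3, A is not diagonalizable.

algebraic multiplicity 3, geometric multiplicity 2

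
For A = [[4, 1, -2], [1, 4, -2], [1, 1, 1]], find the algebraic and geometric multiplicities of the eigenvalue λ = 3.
algebraic multiplicity 3, geometric multiplicity 2

The characteristic polynomial is (x - 3)^3, so the factor x - 3 appears with exponent 3: the algebraic multiplicity is 3.

rank(A - 3I) = 1, so the eigenspace has dimension 3 - 1 = 2: the geometric multiplicity is 2.

Since 2 < 3, A is not diagonalizable.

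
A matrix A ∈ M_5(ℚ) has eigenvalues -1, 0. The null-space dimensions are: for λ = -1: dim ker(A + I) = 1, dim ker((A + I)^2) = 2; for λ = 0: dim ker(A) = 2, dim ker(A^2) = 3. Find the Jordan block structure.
λ = -1: successive nullity increments [1, 1] count blocks of size ≥ k; block sizes are [2].
λ = 0: successive nullity increments [2, 1] count blocks of size ≥ k; block sizes are [2, 1].

Jordan blocks: (-1, 2), (0, 2), (0, 1)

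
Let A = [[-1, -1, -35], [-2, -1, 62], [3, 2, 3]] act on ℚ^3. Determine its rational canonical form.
The invariant factors of A (the non-unit diagonal entries of the Smith normal form of xI - A over ℚ[x]) are (x - 5)(x^2 + 4x - 6), each dividing the next. The characteristic polynomial is their product, (x - 5)(x^2 + 4x - 6).

The rational canonical form is the block-diagonal matrix of companion matrices C(f_i):
R = [[0, 0, -30], [1, 0, 26], [0, 1, 1]].

Note the characteristic polynomial does not split into linear factors over ℚ, so A has no Jordan form over ℚ; the rational canonical form exists over any field.

R = [[0, 0, -30], [1, 0, 26], [0, 1, 1]]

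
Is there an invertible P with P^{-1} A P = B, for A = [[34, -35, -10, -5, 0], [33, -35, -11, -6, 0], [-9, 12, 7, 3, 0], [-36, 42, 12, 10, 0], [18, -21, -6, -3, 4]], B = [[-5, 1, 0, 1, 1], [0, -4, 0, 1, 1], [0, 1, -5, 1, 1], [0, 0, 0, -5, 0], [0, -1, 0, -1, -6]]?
No.

trace(A) = 20 but trace(B) = -25. The trace is a similarity invariant, so A and B are not similar.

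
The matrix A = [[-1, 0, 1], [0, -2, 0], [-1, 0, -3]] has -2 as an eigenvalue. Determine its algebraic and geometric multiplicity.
algebraic multiplicity 3, geometric multiplicity 2

The characteristic polynomial is (x + 2)^3, so the factor x + 2 appears with exponent 3: the algebraic multiplicity is 3.

rank(A + 2I) = 1, so the eigenspace has dimension 3 - 1 = 2: the geometric multiplicity is 2.

Since 2 < 3, A is not diagonalizable.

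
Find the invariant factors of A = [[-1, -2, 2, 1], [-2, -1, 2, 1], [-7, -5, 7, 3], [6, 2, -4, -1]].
(x - 1)^2, (x - 1)^2

The Jordan structure of A has elementary divisors (x - 1)^2, (x - 1)^2. Arranging the block sizes at each eigenvalue in decreasing order and taking row products gives the invariant factors.

Invariant factors (smallest first, each dividing the next): (x - 1)^2, (x - 1)^2.

Check: the last factor (x - 1)^2 is the minimal polynomial, and the product (x - 1)^4 is the characteristic polynomial.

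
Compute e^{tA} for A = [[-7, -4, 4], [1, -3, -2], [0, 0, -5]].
e^{tA} = [[(1 - 2*t)*e^{-5*t}, -4*t*e^{-5*t}, 4*t*e^{-5*t}], [t*e^{-5*t}, (2*t + 1)*e^{-5*t}, -2*t*e^{-5*t}], [0, 0, e^{-5*t}]]

A has Jordan form J = [[-5, 1, 0], [0, -5, 0], [0, 0, -5]] with A = PJP^{-1}, so e^{tA} = P e^{tJ} P^{-1}.

For a Jordan block J_k(λ), e^{tJ_k(λ)} = e^{λt} · (I + tN + t^2 N^2/2! + ... + t^{k-1} N^{k-1}/(k-1)!) where N is the nilpotent superdiagonal part.

Assembling the blocks and conjugating back gives the entries of e^{tA} as shown above.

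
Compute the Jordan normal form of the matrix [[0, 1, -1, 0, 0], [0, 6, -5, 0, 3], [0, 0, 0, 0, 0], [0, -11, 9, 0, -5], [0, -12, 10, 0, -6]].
J = [[0, 1, 0, 0, 0], [0, 0, 1, 0, 0], [0, 0, 0, 0, 0], [0, 0, 0, 0, 1], [0, 0, 0, 0, 0]]

The characteristic polynomial is det(xI - A) = x^5, so the eigenvalues are 0 (algebraic multiplicity 5).

For λ = 0: rank(A) = 3, rank(A^2) = 1, rank(A^3) = 0. The eigenspace has dimension 5 - 3 = 2, so there are 2 Jordan blocks; the rank sequence gives block sizes [3, 2].

Assembling the blocks gives the Jordan form J above.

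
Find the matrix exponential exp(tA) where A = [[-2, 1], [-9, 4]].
e^{tA} = [[(1 - 3*t)*e^{t}, t*e^{t}], [-9*t*e^{t}, (3*t + 1)*e^{t}]]

A has Jordan form J = [[1, 1], [0, 1]] with A = PJP^{-1}, so e^{tA} = P e^{tJ} P^{-1}.

For a Jordan block J_k(λ), e^{tJ_k(λ)} = e^{λt} · (I + tN + t^2 N^2/2! + ... + t^{k-1} N^{k-1}/(k-1)!) where N is the nilpotent superdiagonal part.

Assembling the blocks and conjugating back gives the entries of e^{tA} as shown above.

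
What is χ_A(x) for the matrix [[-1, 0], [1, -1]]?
χ_A(x) = (x + 1)^2

xI - A = [[x + 1, 0], [-1, x + 1]].

Expanding det(xI - A) along the first row:
det(xI - A) = + (x + 1)·det([[x + 1]]) - (0)·det([[-1]]).

Evaluating gives χ_A(x) = x^2 + 2x + 1 = (x + 1)^2.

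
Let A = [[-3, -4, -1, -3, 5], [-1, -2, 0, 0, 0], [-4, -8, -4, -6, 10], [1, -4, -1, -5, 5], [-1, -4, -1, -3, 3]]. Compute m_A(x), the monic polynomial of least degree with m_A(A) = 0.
m_A(x) = (x + 2)^2(x + 3)

The characteristic polynomial factors as (x + 2)^4(x + 3). The minimal polynomial is ∏(x - λ)^{k_λ} where k_λ is the size of the largest Jordan block at λ.

For λ = -3: rank(A + 3I) = 4, and the largest Jordan block has size 1 (the smallest k with rank((A + 3I)^k) = rank((A + 3I)^(k+1))).
For λ = -2: rank(A + 2I) = 2, and the largest Jordan block has size 2 (the smallest k with rank((A + 2I)^k) = rank((A + 2I)^(k+1))).

So m_A(x) = (x + 2)^2(x + 3).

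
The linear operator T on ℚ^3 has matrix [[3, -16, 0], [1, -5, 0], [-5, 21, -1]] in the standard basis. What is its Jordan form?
J = [[-1, 1, 0], [0, -1, 1], [0, 0, -1]]

The characteristic polynomial is det(xI - A) = (x + 1)^3, so the eigenvalues are -1 (algebraic multiplicity 3).

For λ = -1: rank(A + I) = 2, rank((A + I)^2) = 1, rank((A + I)^3) = 0. The eigenspace has dimension 3 - 2 = 1, so there is 1 Jordan block; the rank sequence gives block sizes [3].

Assembling the blocks gives the Jordan form J above.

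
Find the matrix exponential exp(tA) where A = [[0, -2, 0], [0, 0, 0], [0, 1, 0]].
e^{tA} = [[1, -2*t, 0], [0, 1, 0], [0, t, 1]]

A has Jordan form J = [[0, 1, 0], [0, 0, 0], [0, 0, 0]] with A = PJP^{-1}, so e^{tA} = P e^{tJ} P^{-1}.

For a Jordan block J_k(λ), e^{tJ_k(λ)} = e^{λt} · (I + tN + t^2 N^2/2! + ... + t^{k-1} N^{k-1}/(k-1)!) where N is the nilpotent superdiagonal part.

Assembling the blocks and conjugating back gives the entries of e^{tA} as shown above.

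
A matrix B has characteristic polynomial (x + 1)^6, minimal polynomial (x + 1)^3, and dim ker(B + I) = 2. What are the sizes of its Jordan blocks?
λ = -1: algebraic multiplicity 6 (exponent in χ_B), largest block size 3 (exponent in m_B), 2 blocks (geometric multiplicity). These force block sizes [3, 3].

Jordan blocks: (-1, 3), (-1, 3)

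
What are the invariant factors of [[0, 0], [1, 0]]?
x^2

The Jordan structure of A has elementary divisors x^2. Arranging the block sizes at each eigenvalue in decreasing order and taking row products gives the invariant factors.

Invariant factors (smallest first, each dividing the next): x^2.

Check: the last factor x^2 is the minimal polynomial, and the product x^2 is the characteristic polynomial.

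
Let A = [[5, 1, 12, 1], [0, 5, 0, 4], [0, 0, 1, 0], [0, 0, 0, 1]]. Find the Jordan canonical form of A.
The characteristic polynomial is det(xI - A) = (x - 5)^2(x - 1)^2, so the eigenvalues are 1 (algebraic multiplicity 2), 5 (algebraic multiplicity 2).

For λ = 1: rank(A - I) = 2. The eigenspace has dimension 4 - 2 = 2, so there are 2 Jordan blocks; the rank sequence gives block sizes [1, 1].

For λ = 5: rank(A - 5I) = 3, rank((A - 5I)^2) = 2. The eigenspace has dimension 4 - 3 = 1, so there is 1 Jordan block; the rank sequence gives block sizes [2].

Assembling the blocks gives the Jordan form J above.

J = [[1, 0, 0, 0], [0, 1, 0, 0], [0, 0, 5, 1], [0, 0, 0, 5]]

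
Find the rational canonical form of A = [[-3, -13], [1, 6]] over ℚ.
The invariant factors of A (the non-unit diagonal entries of the Smith normal form of xI - A over ℚ[x]) are x^2 - 3x - 5, each dividing the next. The characteristic polynomial is their product, x^2 - 3x - 5.

The rational canonical form is the block-diagonal matrix of companion matrices C(f_i):
R = [[0, 5], [1, 3]].

Note the characteristic polynomial does not split into linear factors over ℚ, so A has no Jordan form over ℚ; the rational canonical form exists over any field.

R = [[0, 5], [1, 3]]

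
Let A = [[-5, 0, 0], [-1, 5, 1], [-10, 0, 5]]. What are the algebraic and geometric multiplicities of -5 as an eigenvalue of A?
The characteristic polynomial is (x - 5)^2(x + 5), so the factor x + 5 appears with exponent 1: the algebraic multiplicity is 1.

rank(A + 5I) = 2, so the eigenspace has dimension 3 - 2 = 1: the geometric multiplicity is 1.

algebraic multiplicity 1, geometric multiplicity 1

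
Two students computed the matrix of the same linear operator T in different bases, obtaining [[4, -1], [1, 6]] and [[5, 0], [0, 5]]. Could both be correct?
Both have characteristic polynomial (x - 5)^2, but the minimal polynomial of A is (x - 5)^2 while the minimal polynomial of B is x - 5. The minimal polynomial is a similarity invariant, so A and B are not similar.

No.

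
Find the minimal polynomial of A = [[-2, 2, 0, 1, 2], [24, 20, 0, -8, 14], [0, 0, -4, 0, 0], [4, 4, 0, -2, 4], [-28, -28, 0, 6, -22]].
The characteristic polynomial factors as (x - 6)(x + 4)^4. The minimal polynomial is ∏(x - λ)^{k_λ} where k_λ is the size of the largest Jordan block at λ.

For λ = -4: rank(A + 4I) = 2, and the largest Jordan block has size 2 (the smallest k with rank((A + 4I)^k) = rank((A + 4I)^(k+1))).
For λ = 6: rank(A - 6I) = 4, and the largest Jordan block has size 1 (the smallest k with rank((A - 6I)^k) = rank((A - 6I)^(k+1))).

So m_A(x) = (x - 6)(x + 4)^2.

m_A(x) = (x - 6)(x + 4)^2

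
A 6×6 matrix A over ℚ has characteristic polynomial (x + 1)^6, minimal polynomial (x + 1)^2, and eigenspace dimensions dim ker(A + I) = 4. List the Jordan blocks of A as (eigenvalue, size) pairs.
λ = -1: algebraic multiplicity 6 (exponent in χ_A), largest block size 2 (exponent in m_A), 4 blocks (geometric multiplicity). These force block sizes [2, 2, 1, 1].

Jordan blocks: (-1, 2), (-1, 2), (-1, 1), (-1, 1)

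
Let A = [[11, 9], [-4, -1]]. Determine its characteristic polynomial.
χ_A(x) = (x - 5)^2

xI - A = [[x - 11, -9], [4, x + 1]].

Expanding det(xI - A) along the first row:
det(xI - A) = + (x - 11)·det([[x + 1]]) - (-9)·det([[4]]).

Evaluating gives χ_A(x) = x^2 - 10x + 25 = (x - 5)^2.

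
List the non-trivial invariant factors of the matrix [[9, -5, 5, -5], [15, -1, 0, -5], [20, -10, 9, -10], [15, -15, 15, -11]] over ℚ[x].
(x - 4)(x + 1), (x - 4)(x + 1)

The Jordan structure of A has elementary divisors (x + 1), (x + 1), (x - 4), (x - 4). Arranging the block sizes at each eigenvalue in decreasing order and taking row products gives the invariant factors.

Invariant factors (smallest first, each dividing the next): (x - 4)(x + 1), (x - 4)(x + 1).

Check: the last factor (x - 4)(x + 1) is the minimal polynomial, and the product (x - 4)^2(x + 1)^2 is the characteristic polynomial.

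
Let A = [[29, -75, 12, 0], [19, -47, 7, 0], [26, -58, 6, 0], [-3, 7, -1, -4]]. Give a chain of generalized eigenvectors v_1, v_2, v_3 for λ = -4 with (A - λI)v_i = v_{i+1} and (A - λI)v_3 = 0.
v_1 = [[-4, -2, -1, 1]]^T, v_2 = [[6, 3, 2, -1]]^T, v_3 = [[-3, -1, 2, 1]]^T

We seek v_1 ∈ ker((A + 4I)^3) \ ker((A + 4I)^2), then set v_{i+1} = (A + 4I) v_i.

One such chain is v_1 = [[-4, -2, -1, 1]]^T, v_2 = [[6, 3, 2, -1]]^T, v_3 = [[-3, -1, 2, 1]]^T. Check: (A + 4I) v_3 = [[0, 0, 0, 0]]^T = 0.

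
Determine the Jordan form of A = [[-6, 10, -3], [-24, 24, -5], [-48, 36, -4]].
The characteristic polynomial is det(xI - A) = (x - 6)^2(x - 2), so the eigenvalues are 2 (algebraic multiplicity 1), 6 (algebraic multiplicity 2).

For λ = 2: algebraic multiplicity 1 gives one 1×1 block.

For λ = 6: rank(A - 6I) = 2, rank((A - 6I)^2) = 1. The eigenspace has dimension 3 - 2 = 1, so there is 1 Jordan block; the rank sequence gives block sizes [2].

Assembling the blocks gives the Jordan form J above.

J = [[2, 0, 0], [0, 6, 1], [0, 0, 6]]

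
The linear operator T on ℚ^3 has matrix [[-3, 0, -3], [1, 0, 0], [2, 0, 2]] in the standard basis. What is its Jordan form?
The characteristic polynomial is det(xI - A) = x^2(x + 1), so the eigenvalues are -1 (algebraic multiplicity 1), 0 (algebraic multiplicity 2).

For λ = -1: algebraic multiplicity 1 gives one 1×1 block.

For λ = 0: rank(A) = 2, rank(A^2) = 1. The eigenspace has dimension 3 - 2 = 1, so there is 1 Jordan block; the rank sequence gives block sizes [2].

Assembling the blocks gives the Jordan form J above.

J = [[-1, 0, 0], [0, 0, 1], [0, 0, 0]]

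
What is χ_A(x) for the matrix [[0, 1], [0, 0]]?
xI - A = [[x, -1], [0, x]].

Expanding det(xI - A) along the first row:
det(xI - A) = + (x)·det([[x]]) - (-1)·det([[0]]).

Evaluating gives χ_A(x) = x^2.

χ_A(x) = x^2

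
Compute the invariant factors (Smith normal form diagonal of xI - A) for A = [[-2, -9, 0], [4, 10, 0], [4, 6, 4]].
x - 4, (x - 4)^2

The Jordan structure of A has elementary divisors (x - 4)^2, (x - 4). Arranging the block sizes at each eigenvalue in decreasing order and taking row products gives the invariant factors.

Invariant factors (smallest first, each dividing the next): x - 4, (x - 4)^2.

Check: the last factor (x - 4)^2 is the minimal polynomial, and the product (x - 4)^3 is the characteristic polynomial.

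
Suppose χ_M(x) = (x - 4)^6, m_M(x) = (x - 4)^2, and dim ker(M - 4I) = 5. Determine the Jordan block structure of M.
λ = 4: algebraic multiplicity 6 (exponent in χ_M), largest block size 2 (exponent in m_M), 5 blocks (geometric multiplicity). These force block sizes [2, 1, 1, 1, 1].

Jordan blocks: (4, 2), (4, 1), (4, 1), (4, 1), (4, 1)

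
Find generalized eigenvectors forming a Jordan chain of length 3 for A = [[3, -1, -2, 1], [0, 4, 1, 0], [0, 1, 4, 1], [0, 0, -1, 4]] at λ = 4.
We seek v_1 ∈ ker((A - 4I)^3) \ ker((A - 4I)^2), then set v_{i+1} = (A - 4I) v_i.

One such chain is v_1 = [[-1, 1, 0, 0]]^T, v_2 = [[0, 0, 1, 0]]^T, v_3 = [[-2, 1, 0, -1]]^T. Check: (A - 4I) v_3 = [[0, 0, 0, 0]]^T = 0.

v_1 = [[-1, 1, 0, 0]]^T, v_2 = [[0, 0, 1, 0]]^T, v_3 = [[-2, 1, 0, -1]]^T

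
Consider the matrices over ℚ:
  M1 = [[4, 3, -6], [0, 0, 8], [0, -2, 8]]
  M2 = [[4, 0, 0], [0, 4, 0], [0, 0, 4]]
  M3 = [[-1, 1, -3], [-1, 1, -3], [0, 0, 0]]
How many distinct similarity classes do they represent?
Characteristic polynomials: χ_{M1} = (x - 4)^3, χ_{M2} = (x - 4)^3, χ_{M3} = x^3.

{M1}: invariant factors x - 4, (x - 4)^2.

{M2}: invariant factors x - 4, x - 4, x - 4.

{M3}: invariant factors x, x^2.

Matrices are similar if and only if their invariant-factor lists agree; the partition into similarity classes is {M1}, {M2}, {M3}.

3 classes: {M1}, {M2}, {M3}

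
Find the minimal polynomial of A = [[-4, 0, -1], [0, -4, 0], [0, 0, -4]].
The characteristic polynomial factors as (x + 4)^3. The minimal polynomial is ∏(x - λ)^{k_λ} where k_λ is the size of the largest Jordan block at λ.

For λ = -4: rank(A + 4I) = 1, and the largest Jordan block has size 2 (the smallest k with rank((A + 4I)^k) = rank((A + 4I)^(k+1))).

So m_A(x) = (x + 4)^2.

m_A(x) = (x + 4)^2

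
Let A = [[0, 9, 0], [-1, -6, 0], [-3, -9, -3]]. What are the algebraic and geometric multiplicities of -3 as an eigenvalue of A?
algebraic multiplicity 3, geometric multiplicity 2

The characteristic polynomial is (x + 3)^3, so the factor x + 3 appears with exponent 3: the algebraic multiplicity is 3.

rank(A + 3I) = 1, so the eigenspace has dimension 3 - 1 = 2: the geometric multiplicity is 2.

Since 2 < 3, A is not diagonalizable.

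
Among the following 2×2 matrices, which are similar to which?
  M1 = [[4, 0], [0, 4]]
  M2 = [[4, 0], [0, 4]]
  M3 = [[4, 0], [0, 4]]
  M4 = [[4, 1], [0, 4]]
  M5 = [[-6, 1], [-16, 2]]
Characteristic polynomials: χ_{M1} = (x - 4)^2, χ_{M2} = (x - 4)^2, χ_{M3} = (x - 4)^2, χ_{M4} = (x - 4)^2, χ_{M5} = (x + 2)^2.

{M1, M2, M3}: invariant factors x - 4, x - 4.

{M4}: invariant factors (x - 4)^2.

{M5}: invariant factors (x + 2)^2.

Matrices are similar if and only if their invariant-factor lists agree; the partition into similarity classes is {M1, M2, M3}, {M4}, {M5}.

3 classes: {M1, M2, M3}, {M4}, {M5}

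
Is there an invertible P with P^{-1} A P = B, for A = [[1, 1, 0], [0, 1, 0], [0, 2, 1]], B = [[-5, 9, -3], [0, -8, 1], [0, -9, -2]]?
No.

trace(A) = 3 but trace(B) = -15. The trace is a similarity invariant, so A and B are not similar.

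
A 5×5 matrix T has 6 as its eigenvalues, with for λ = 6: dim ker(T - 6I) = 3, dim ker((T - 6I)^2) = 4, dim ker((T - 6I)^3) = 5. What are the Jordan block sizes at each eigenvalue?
λ = 6: successive nullity increments [3, 1, 1] count blocks of size ≥ k; block sizes are [3, 1, 1].

Jordan blocks: (6, 3), (6, 1), (6, 1)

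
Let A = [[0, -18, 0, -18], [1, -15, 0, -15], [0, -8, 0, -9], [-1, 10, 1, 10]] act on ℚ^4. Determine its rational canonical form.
The invariant factors of A (the non-unit diagonal entries of the Smith normal form of xI - A over ℚ[x]) are (x + 2)(x + 3)(x^2 + 3), each dividing the next. The characteristic polynomial is their product, (x + 2)(x + 3)(x^2 + 3).

The rational canonical form is the block-diagonal matrix of companion matrices C(f_i):
R = [[0, 0, 0, -18], [1, 0, 0, -15], [0, 1, 0, -9], [0, 0, 1, -5]].

Note the characteristic polynomial does not split into linear factors over ℚ, so A has no Jordan form over ℚ; the rational canonical form exists over any field.

R = [[0, 0, 0, -18], [1, 0, 0, -15], [0, 1, 0, -9], [0, 0, 1, -5]]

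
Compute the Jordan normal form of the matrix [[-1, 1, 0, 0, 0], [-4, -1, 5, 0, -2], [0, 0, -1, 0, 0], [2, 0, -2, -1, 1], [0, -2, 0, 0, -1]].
J = [[-1, 1, 0, 0, 0], [0, -1, 1, 0, 0], [0, 0, -1, 0, 0], [0, 0, 0, -1, 1], [0, 0, 0, 0, -1]]

The characteristic polynomial is det(xI - A) = (x + 1)^5, so the eigenvalues are -1 (algebraic multiplicity 5).

For λ = -1: rank(A + I) = 3, rank((A + I)^2) = 1, rank((A + I)^3) = 0. The eigenspace has dimension 5 - 3 = 2, so there are 2 Jordan blocks; the rank sequence gives block sizes [3, 2].

Assembling the blocks gives the Jordan form J above.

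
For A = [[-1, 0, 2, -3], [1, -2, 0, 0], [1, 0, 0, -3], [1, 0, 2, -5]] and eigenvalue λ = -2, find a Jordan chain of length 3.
We seek v_1 ∈ ker((A + 2I)^3) \ ker((A + 2I)^2), then set v_{i+1} = (A + 2I) v_i.

One such chain is v_1 = [[0, 0, 2, 1]]^T, v_2 = [[1, 0, 1, 1]]^T, v_3 = [[0, 1, 0, 0]]^T. Check: (A + 2I) v_3 = [[0, 0, 0, 0]]^T = 0.

v_1 = [[0, 0, 2, 1]]^T, v_2 = [[1, 0, 1, 1]]^T, v_3 = [[0, 1, 0, 0]]^T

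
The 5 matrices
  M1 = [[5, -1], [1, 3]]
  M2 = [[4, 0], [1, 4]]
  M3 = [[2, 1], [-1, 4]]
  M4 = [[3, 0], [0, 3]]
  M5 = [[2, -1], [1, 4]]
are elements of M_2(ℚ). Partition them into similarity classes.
Characteristic polynomials: χ_{M1} = (x - 4)^2, χ_{M2} = (x - 4)^2, χ_{M3} = (x - 3)^2, χ_{M4} = (x - 3)^2, χ_{M5} = (x - 3)^2.

{M1, M2}: invariant factors (x - 4)^2.

{M3, M5}: invariant factors (x - 3)^2.

{M4}: invariant factors x - 3, x - 3.

Matrices are similar if and only if their invariant-factor lists agree; the partition into similarity classes is {M1, M2}, {M3, M5}, {M4}.

3 classes: {M1, M2}, {M3, M5}, {M4}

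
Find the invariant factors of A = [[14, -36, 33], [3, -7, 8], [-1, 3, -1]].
The Jordan structure of A has elementary divisors (x - 2)^3. Arranging the block sizes at each eigenvalue in decreasing order and taking row products gives the invariant factors.

Invariant factors (smallest first, each dividing the next): (x - 2)^3.

Check: the last factor (x - 2)^3 is the minimal polynomial, and the product (x - 2)^3 is the characteristic polynomial.

(x - 2)^3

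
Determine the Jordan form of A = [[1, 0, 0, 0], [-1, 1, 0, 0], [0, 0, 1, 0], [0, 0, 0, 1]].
J = [[1, 1, 0, 0], [0, 1, 0, 0], [0, 0, 1, 0], [0, 0, 0, 1]]

The characteristic polynomial is det(xI - A) = (x - 1)^4, so the eigenvalues are 1 (algebraic multiplicity 4).

For λ = 1: rank(A - I) = 1, rank((A - I)^2) = 0. The eigenspace has dimension 4 - 1 = 3, so there are 3 Jordan blocks; the rank sequence gives block sizes [2, 1, 1].

Assembling the blocks gives the Jordan form J above.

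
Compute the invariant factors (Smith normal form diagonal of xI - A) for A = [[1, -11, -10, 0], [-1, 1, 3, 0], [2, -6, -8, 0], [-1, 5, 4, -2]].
x + 2, (x + 2)^3

The Jordan structure of A has elementary divisors (x + 2)^3, (x + 2). Arranging the block sizes at each eigenvalue in decreasing order and taking row products gives the invariant factors.

Invariant factors (smallest first, each dividing the next): x + 2, (x + 2)^3.

Check: the last factor (x + 2)^3 is the minimal polynomial, and the product (x + 2)^4 is the characteristic polynomial.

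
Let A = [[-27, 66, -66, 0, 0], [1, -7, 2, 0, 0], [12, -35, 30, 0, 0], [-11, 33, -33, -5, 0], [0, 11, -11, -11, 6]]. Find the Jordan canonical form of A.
J = [[-5, 1, 0, 0, 0], [0, -5, 0, 0, 0], [0, 0, -5, 0, 0], [0, 0, 0, 6, 0], [0, 0, 0, 0, 6]]

The characteristic polynomial is det(xI - A) = (x - 6)^2(x + 5)^3, so the eigenvalues are -5 (algebraic multiplicity 3), 6 (algebraic multiplicity 2).

For λ = -5: rank(A + 5I) = 3, rank((A + 5I)^2) = 2. The eigenspace has dimension 5 - 3 = 2, so there are 2 Jordan blocks; the rank sequence gives block sizes [2, 1].

For λ = 6: rank(A - 6I) = 3. The eigenspace has dimension 5 - 3 = 2, so there are 2 Jordan blocks; the rank sequence gives block sizes [1, 1].

Assembling the blocks gives the Jordan form J above.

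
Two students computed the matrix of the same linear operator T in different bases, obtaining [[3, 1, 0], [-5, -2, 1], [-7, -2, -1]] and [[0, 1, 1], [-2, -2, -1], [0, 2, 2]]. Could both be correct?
Yes.

Two matrices over a field are similar if and only if they have the same invariant factors.

Both A and B have characteristic polynomial x^3 and minimal polynomial x^3. Computing further, both have invariant factors x^3. Hence A and B are similar.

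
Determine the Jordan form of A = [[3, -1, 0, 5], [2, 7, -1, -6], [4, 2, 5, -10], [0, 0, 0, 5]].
J = [[5, 1, 0, 0], [0, 5, 1, 0], [0, 0, 5, 0], [0, 0, 0, 5]]

The characteristic polynomial is det(xI - A) = (x - 5)^4, so the eigenvalues are 5 (algebraic multiplicity 4).

For λ = 5: rank(A - 5I) = 2, rank((A - 5I)^2) = 1, rank((A - 5I)^3) = 0. The eigenspace has dimension 4 - 2 = 2, so there are 2 Jordan blocks; the rank sequence gives block sizes [3, 1].

Assembling the blocks gives the Jordan form J above.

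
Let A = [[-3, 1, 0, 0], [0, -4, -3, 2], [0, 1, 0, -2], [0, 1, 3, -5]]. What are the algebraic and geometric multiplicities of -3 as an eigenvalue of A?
The characteristic polynomial is (x + 3)^4, so the factor x + 3 appears with exponent 4: the algebraic multiplicity is 4.

rank(A + 3I) = 2, so the eigenspace has dimension 4 - 2 = 2: the geometric multiplicity is 2.

Since 2 < 4, A is not diagonalizable.

algebraic multiplicity 4, geometric multiplicity 2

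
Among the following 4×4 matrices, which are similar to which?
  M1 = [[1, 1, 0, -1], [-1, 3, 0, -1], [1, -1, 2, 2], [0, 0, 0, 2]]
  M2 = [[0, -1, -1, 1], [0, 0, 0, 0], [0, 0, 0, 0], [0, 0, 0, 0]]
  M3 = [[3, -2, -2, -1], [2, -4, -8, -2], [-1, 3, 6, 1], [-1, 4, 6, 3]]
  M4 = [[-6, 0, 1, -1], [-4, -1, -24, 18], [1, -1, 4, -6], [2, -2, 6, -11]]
Characteristic polynomials: χ_{M1} = (x - 2)^4, χ_{M2} = x^4, χ_{M3} = (x - 2)^4, χ_{M4} = (x - 1)(x + 5)^3.

{M1, M3}: invariant factors (x - 2)^2, (x - 2)^2.

{M2}: invariant factors x, x, x^2.

{M4}: invariant factors (x - 1)(x + 5)^3.

Matrices are similar if and only if their invariant-factor lists agree; the partition into similarity classes is {M1, M3}, {M2}, {M4}.

3 classes: {M1, M3}, {M2}, {M4}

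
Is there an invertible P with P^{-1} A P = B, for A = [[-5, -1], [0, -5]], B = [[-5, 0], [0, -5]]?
Both have characteristic polynomial (x + 5)^2, but the minimal polynomial of A is (x + 5)^2 while the minimal polynomial of B is x + 5. The minimal polynomial is a similarity invariant, so A and B are not similar.

No.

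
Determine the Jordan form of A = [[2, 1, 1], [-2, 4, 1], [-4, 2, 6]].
The characteristic polynomial is det(xI - A) = (x - 4)^3, so the eigenvalues are 4 (algebraic multiplicity 3).

For λ = 4: rank(A - 4I) = 2, rank((A - 4I)^2) = 1, rank((A - 4I)^3) = 0. The eigenspace has dimension 3 - 2 = 1, so there is 1 Jordan block; the rank sequence gives block sizes [3].

Assembling the blocks gives the Jordan form J above.

J = [[4, 1, 0], [0, 4, 1], [0, 0, 4]]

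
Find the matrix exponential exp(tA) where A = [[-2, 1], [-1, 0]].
A has Jordan form J = [[-1, 1], [0, -1]] with A = PJP^{-1}, so e^{tA} = P e^{tJ} P^{-1}.

For a Jordan block J_k(λ), e^{tJ_k(λ)} = e^{λt} · (I + tN + t^2 N^2/2! + ... + t^{k-1} N^{k-1}/(k-1)!) where N is the nilpotent superdiagonal part.

Assembling the blocks and conjugating back gives the entries of e^{tA} as shown above.

e^{tA} = [[(1 - t)*e^{-t}, t*e^{-t}], [-t*e^{-t}, (t + 1)*e^{-t}]]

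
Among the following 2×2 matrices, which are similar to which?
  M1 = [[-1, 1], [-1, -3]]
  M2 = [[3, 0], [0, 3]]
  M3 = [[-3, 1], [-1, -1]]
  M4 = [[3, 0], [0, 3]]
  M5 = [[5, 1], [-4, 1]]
3 classes: {M1, M3}, {M2, M4}, {M5}

Characteristic polynomials: χ_{M1} = (x + 2)^2, χ_{M2} = (x - 3)^2, χ_{M3} = (x + 2)^2, χ_{M4} = (x - 3)^2, χ_{M5} = (x - 3)^2.

{M1, M3}: invariant factors (x + 2)^2.

{M2, M4}: invariant factors x - 3, x - 3.

{M5}: invariant factors (x - 3)^2.

Matrices are similar if and only if their invariant-factor lists agree; the partition into similarity classes is {M1, M3}, {M2, M4}, {M5}.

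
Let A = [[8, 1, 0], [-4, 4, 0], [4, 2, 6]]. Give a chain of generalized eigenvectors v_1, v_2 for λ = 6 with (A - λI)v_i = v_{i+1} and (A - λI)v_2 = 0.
v_1 = [[0, 1, 2]]^T, v_2 = [[1, -2, 2]]^T

We seek v_1 ∈ ker((A - 6I)^2) \ ker(A - 6I), then set v_{i+1} = (A - 6I) v_i.

One such chain is v_1 = [[0, 1, 2]]^T, v_2 = [[1, -2, 2]]^T. Check: (A - 6I) v_2 = [[0, 0, 0]]^T = 0.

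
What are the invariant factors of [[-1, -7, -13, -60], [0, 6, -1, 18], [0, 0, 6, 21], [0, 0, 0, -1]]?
The Jordan structure of A has elementary divisors (x + 1), (x + 1), (x - 6)^2. Arranging the block sizes at each eigenvalue in decreasing order and taking row products gives the invariant factors.

Invariant factors (smallest first, each dividing the next): x + 1, (x - 6)^2(x + 1).

Check: the last factor (x - 6)^2(x + 1) is the minimal polynomial, and the product (x - 6)^2(x + 1)^2 is the characteristic polynomial.

x + 1, (x - 6)^2(x + 1)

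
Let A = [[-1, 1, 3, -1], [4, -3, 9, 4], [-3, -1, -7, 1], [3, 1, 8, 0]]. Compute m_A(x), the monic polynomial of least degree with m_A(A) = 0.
m_A(x) = (x - 1)(x + 4)^3

The characteristic polynomial factors as (x - 1)(x + 4)^3. The minimal polynomial is ∏(x - λ)^{k_λ} where k_λ is the size of the largest Jordan block at λ.

For λ = -4: rank(A + 4I) = 3, and the largest Jordan block has size 3 (the smallest k with rank((A + 4I)^k) = rank((A + 4I)^(k+1))).
For λ = 1: rank(A - I) = 3, and the largest Jordan block has size 1 (the smallest k with rank((A - I)^k) = rank((A - I)^(k+1))).

So m_A(x) = (x - 1)(x + 4)^3.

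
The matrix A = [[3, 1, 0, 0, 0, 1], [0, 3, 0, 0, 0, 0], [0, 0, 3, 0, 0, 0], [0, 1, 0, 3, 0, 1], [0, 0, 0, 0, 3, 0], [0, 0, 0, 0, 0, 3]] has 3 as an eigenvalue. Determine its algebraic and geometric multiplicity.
algebraic multiplicity 6, geometric multiplicity 5

The characteristic polynomial is (x - 3)^6, so the factor x - 3 appears with exponent 6: the algebraic multiplicity is 6.

rank(A - 3I) = 1, so the eigenspace has dimension 6 - 1 = 5: the geometric multiplicity is 5.

Since 5 < 6, A is not diagonalizable.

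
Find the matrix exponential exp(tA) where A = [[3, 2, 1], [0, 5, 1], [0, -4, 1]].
e^{tA} = [[e^{3*t}, 2*t*e^{3*t}, t*e^{3*t}], [0, (2*t + 1)*e^{3*t}, t*e^{3*t}], [0, -4*t*e^{3*t}, (1 - 2*t)*e^{3*t}]]

A has Jordan form J = [[3, 1, 0], [0, 3, 0], [0, 0, 3]] with A = PJP^{-1}, so e^{tA} = P e^{tJ} P^{-1}.

For a Jordan block J_k(λ), e^{tJ_k(λ)} = e^{λt} · (I + tN + t^2 N^2/2! + ... + t^{k-1} N^{k-1}/(k-1)!) where N is the nilpotent superdiagonal part.

Assembling the blocks and conjugating back gives the entries of e^{tA} as shown above.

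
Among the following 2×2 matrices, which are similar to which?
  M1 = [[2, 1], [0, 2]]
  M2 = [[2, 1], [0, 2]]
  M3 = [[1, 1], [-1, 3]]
1 class: {M1, M2, M3}

Characteristic polynomials: χ_{M1} = (x - 2)^2, χ_{M2} = (x - 2)^2, χ_{M3} = (x - 2)^2.

{M1, M2, M3}: invariant factors (x - 2)^2.

Matrices are similar if and only if their invariant-factor lists agree; the partition into similarity classes is {M1, M2, M3}.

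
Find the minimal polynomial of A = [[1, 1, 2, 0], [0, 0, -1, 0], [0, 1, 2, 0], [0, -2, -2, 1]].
m_A(x) = (x - 1)^3

The characteristic polynomial factors as (x - 1)^4. The minimal polynomial is ∏(x - λ)^{k_λ} where k_λ is the size of the largest Jordan block at λ.

For λ = 1: rank(A - I) = 2, and the largest Jordan block has size 3 (the smallest k with rank((A - I)^k) = rank((A - I)^(k+1))).

So m_A(x) = (x - 1)^3.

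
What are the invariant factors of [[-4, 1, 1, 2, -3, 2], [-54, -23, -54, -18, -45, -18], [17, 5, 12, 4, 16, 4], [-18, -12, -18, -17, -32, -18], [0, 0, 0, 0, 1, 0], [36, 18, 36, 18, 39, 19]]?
The Jordan structure of A has elementary divisors (x + 5)^2, (x + 5), (x - 1)^2, (x - 1). Arranging the block sizes at each eigenvalue in decreasing order and taking row products gives the invariant factors.

Invariant factors (smallest first, each dividing the next): (x - 1)(x + 5), (x - 1)^2(x + 5)^2.

Check: the last factor (x - 1)^2(x + 5)^2 is the minimal polynomial, and the product (x - 1)^3(x + 5)^3 is the characteristic polynomial.

(x - 1)(x + 5), (x - 1)^2(x + 5)^2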